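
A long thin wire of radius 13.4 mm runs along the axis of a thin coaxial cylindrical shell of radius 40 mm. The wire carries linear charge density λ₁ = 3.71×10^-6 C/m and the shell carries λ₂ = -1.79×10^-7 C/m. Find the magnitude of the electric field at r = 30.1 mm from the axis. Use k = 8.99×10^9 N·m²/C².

By cylindrical symmetry E is radial; use a coaxial Gaussian cylinder of radius 30.1 mm and length L (between the conductors, 13.4 mm < r < 40 mm).
Only the inner wire is enclosed; the outer shell contributes nothing inside itself. λ_enc = λ₁ = 3.71×10^-6 C/m.
Since E is radial and uniform over the curved surface, Φ = E·2πrL = Q_enc/ε₀ = λ_enc L/ε₀.
E = 2k|λ_enc|/r = 2(8.99×10^9)(3.71e-6)/(0.0301) = 2.22×10^6 N/C.

E = 2.22×10^6 N/C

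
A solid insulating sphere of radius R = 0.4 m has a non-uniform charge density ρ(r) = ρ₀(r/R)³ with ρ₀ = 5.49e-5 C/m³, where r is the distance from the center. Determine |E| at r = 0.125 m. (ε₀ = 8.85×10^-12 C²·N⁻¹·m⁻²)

Symmetry ⇒ E = E(r) r̂. Gaussian sphere of radius r = 0.125 m (r < R).
Integrate the density: Q_enc = 4π ∫₀^r ρ₀(r'/R)^3 r'² dr' = 4πρ₀ r^6/(6·R³) = 6.853e-9 C.
Since E is radial and uniform over the Gaussian sphere, Φ = E·4πr² = Q_enc/ε₀.
E = |Q_enc|/(4πε₀r²) = (6.853×10^-9)/(4π·8.85×10^-12·(0.125)²) = 3.94×10^3 N/C.

3.94×10^3 V/m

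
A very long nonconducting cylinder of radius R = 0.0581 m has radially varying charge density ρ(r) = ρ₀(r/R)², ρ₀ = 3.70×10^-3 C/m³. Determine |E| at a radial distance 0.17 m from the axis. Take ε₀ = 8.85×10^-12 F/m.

|E| = 2.08×10^6 N/C

Take a coaxial cylindrical Gaussian surface of radius r = 0.17 m and length L (r > R, full charge per length enclosed).
λ_enc = 2π ∫₀^R ρ₀(r'/R)^2 r' dr' = 2πρ₀R²/4 = 1.962e-5 C/m.
Since E is radial and uniform over the curved surface, Φ = E·2πrL = Q_enc/ε₀ = λ_enc L/ε₀.
E = |λ_enc|/(2πε₀r) = (1.962×10^-5)/(2π·8.85×10^-12·0.17) = 2.08×10^6 N/C.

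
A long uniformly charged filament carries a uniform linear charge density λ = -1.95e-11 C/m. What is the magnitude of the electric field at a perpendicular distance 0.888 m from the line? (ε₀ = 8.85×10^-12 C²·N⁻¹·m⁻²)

E ≈ 0.395 V/m

Choose a coaxial cylinder of radius r = 0.888 m (arbitrary length L) as the Gaussian surface.
Q_enc = λL, so λ_enc = -1.95e-11 C/m.
Since E is radial and uniform over the curved surface, Φ = E·2πrL = Q_enc/ε₀ = λ_enc L/ε₀.
E = |λ_enc|/(2πε₀r) = (1.95×10^-11)/(2π·8.85×10^-12·0.888) = 0.395 N/C.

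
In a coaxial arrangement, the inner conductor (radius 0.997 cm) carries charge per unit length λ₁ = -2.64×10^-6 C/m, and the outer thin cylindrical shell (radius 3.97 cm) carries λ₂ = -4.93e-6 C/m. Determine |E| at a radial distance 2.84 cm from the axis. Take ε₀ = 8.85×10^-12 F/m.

1.67×10^6 N/C

Choose a coaxial cylinder of radius r = 2.84 cm (arbitrary length L) as the Gaussian surface (between the conductors, 0.997 cm < r < 3.97 cm).
The shell at 3.97 cm lies outside the Gaussian surface, so λ_enc = λ₁ = -2.64e-6 C/m.
Gauss's law: E·2πrL = λ_enc L/ε₀.
E = |λ_enc|/(2πε₀r) = (2.64×10^-6)/(2π·8.85×10^-12·0.0284) = 1.67×10^6 N/C.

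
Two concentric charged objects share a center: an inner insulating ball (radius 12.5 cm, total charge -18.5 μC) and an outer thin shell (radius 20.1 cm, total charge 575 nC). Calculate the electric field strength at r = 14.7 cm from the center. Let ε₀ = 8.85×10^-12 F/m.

Symmetry ⇒ E = E(r) r̂. Gaussian sphere of radius r = 14.7 cm (between the bodies, 12.5 cm < r < 20.1 cm).
The shell at 20.1 cm lies outside the Gaussian surface, so Q_enc = -18.5 μC = -1.85×10^-5 C.
By Gauss's law, ∮E·dA = E·4πr² = Q_enc/ε₀.
E = |Q_enc|/(4πε₀r²) = (1.85e-5)/(4π·8.85×10^-12·(0.147)²) = 7.70e6 N/C.

|E| = 7.70e6 V/m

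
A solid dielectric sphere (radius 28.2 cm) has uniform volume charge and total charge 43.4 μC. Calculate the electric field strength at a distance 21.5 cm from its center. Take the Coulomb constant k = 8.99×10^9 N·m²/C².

By spherical symmetry E is radial; choose a Gaussian sphere of radius r = 21.5 cm (r < R).
For a uniform sphere the enclosed fraction is (r/R)³, so Q_enc = (43.4 μC)(0.215/0.282)³ = 1.923×10^-5 C.
By Gauss's law, ∮E·dA = E·4πr² = Q_enc/ε₀.
E = k|Q_enc|/r² = (8.99×10^9)(1.923×10^-5)/(0.215)² = 3.74×10^6 N/C.

3.74×10^6 N/C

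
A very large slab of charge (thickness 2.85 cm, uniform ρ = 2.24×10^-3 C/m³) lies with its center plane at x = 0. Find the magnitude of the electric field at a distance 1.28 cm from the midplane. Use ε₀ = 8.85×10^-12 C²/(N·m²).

By symmetry E is perpendicular to the slab. A Gaussian pillbox from −1.28 cm to +1.28 cm (face area A) lies entirely within the slab.
Q_enc = ρ·(2x)·A and flux = 2EA, so 2EA = 2ρxA/ε₀ ⇒ E = |ρ|x/ε₀.
E = (2.24×10^-3)(0.0128)/(8.85×10^-12) = 3.24×10^6 N/C.

|E| = 3.24e6 N/C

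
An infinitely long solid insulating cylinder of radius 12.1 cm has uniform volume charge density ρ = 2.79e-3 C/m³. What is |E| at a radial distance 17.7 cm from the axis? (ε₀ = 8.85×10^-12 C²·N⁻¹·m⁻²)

1.30e7 N/C

Choose a coaxial cylinder of radius r = 17.7 cm (arbitrary length L) as the Gaussian surface (r > 12.1 cm, full cross-section enclosed).
λ_enc = ρ·πR² = (2.79×10^-3)π(0.121)² = 1.283×10^-4 C/m.
By Gauss's law (flux through the curved wall only), E·2πrL = λ_enc L/ε₀.
E = |λ_enc|/(2πε₀r) = (1.283×10^-4)/(2π·8.85×10^-12·0.177) = 1.30×10^7 N/C.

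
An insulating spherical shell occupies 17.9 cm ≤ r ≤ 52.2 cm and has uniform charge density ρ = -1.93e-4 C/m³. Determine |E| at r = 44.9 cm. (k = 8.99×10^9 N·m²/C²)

|E| = 3.06×10^6 N/C

Symmetry ⇒ E = E(r) r̂. Gaussian sphere of radius r = 44.9 cm (within the shell material, 17.9 cm < r < 52.2 cm).
Only the shell between 17.9 cm and r is enclosed: Q_enc = ρ·(4π/3)(r³ − a³) = (-1.93×10^-4)·(4π/3)·((0.449)³ − (0.179)³) = -6.854×10^-5 C.
Gauss's law: E·4πr² = Q_enc/ε₀.
E = k|Q_enc|/r² = (8.99×10^9)(6.854e-5)/(0.449)² = 3.06e6 N/C.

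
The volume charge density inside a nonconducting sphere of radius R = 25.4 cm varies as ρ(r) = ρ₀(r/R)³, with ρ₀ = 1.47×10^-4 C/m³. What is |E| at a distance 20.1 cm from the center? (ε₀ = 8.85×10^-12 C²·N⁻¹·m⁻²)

|E| = 2.76×10^5 N/C

Symmetry ⇒ E = E(r) r̂. Gaussian sphere of radius r = 20.1 cm (r < R).
Q_enc = ∫₀^r ρ(r')·4πr'² dr' = (4πρ₀/R³) ∫₀^r r'^5 dr' = 4πρ₀ r^6/(6·R³) = 1.239×10^-6 C.
Gauss's law: E·4πr² = Q_enc/ε₀.
E = |Q_enc|/(4πε₀r²) = (1.239e-6)/(4π·8.85×10^-12·(0.201)²) = 2.76×10^5 N/C.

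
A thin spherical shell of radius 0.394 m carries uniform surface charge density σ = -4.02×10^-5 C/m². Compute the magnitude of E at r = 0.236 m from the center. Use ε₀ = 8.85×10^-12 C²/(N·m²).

Take a concentric spherical Gaussian surface of radius r = 0.236 m (inside the shell, r < 0.394 m).
All the charge is outside the Gaussian surface: Q_enc = 0, hence E = 0 everywhere inside the shell.

|E| = 0 N/C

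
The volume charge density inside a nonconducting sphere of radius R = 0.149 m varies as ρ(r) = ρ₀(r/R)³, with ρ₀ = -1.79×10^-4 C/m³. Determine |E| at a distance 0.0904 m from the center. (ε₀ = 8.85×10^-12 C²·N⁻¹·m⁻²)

E = 6.81e4 N/C

By spherical symmetry E is radial; choose a Gaussian sphere of radius r = 0.0904 m (r < R).
Q_enc = ∫₀^r ρ(r')·4πr'² dr' = (4πρ₀/R³) ∫₀^r r'^5 dr' = 4πρ₀ r^6/(6·R³) = -6.185×10^-8 C.
By Gauss's law, ∮E·dA = E·4πr² = Q_enc/ε₀.
E = |Q_enc|/(4πε₀r²) = (6.185×10^-8)/(4π·8.85×10^-12·(0.0904)²) = 6.81×10^4 N/C.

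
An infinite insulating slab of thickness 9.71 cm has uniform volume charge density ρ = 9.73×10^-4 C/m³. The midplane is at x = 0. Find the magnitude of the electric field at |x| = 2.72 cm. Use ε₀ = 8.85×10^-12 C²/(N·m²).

By symmetry E is perpendicular to the slab. A Gaussian pillbox from −2.72 cm to +2.72 cm (face area A) lies entirely within the slab.
Q_enc = ρ·(2x)·A and flux = 2EA, so 2EA = 2ρxA/ε₀ ⇒ E = |ρ|x/ε₀.
E = (9.73×10^-4)(0.0272)/(8.85×10^-12) = 2.99×10^6 N/C.

|E| = 2.99×10^6 V/m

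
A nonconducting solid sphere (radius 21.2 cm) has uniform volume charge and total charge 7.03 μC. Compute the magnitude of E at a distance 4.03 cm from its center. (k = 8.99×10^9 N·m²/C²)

E ≈ 2.67×10^5 N/C

Symmetry ⇒ E = E(r) r̂. Gaussian sphere of radius r = 4.03 cm (r < R).
For a uniform sphere the enclosed fraction is (r/R)³, so Q_enc = (7.03 μC)(0.0403/0.212)³ = 4.829e-8 C.
By Gauss's law, ∮E·dA = E·4πr² = Q_enc/ε₀.
E = k|Q_enc|/r² = (8.99×10^9)(4.829e-8)/(0.0403)² = 2.67e5 N/C.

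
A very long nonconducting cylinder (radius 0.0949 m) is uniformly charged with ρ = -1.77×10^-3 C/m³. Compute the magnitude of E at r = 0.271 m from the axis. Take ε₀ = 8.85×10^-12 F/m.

By cylindrical symmetry E is radial; use a coaxial Gaussian cylinder of radius 0.271 m and length L (r > 0.0949 m, full cross-section enclosed).
λ_enc = ρ·πR² = (-1.77×10^-3)π(0.0949)² = -5.008e-5 C/m.
Gauss's law: E·2πrL = λ_enc L/ε₀.
E = |λ_enc|/(2πε₀r) = (5.008×10^-5)/(2π·8.85×10^-12·0.271) = 3.32×10^6 N/C.

3.32×10^6 N/C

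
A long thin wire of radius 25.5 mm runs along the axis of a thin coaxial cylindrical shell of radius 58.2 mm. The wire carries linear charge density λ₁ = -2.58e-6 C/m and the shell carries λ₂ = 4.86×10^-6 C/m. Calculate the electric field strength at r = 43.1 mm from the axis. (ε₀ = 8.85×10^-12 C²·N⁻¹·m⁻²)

E = 1.08×10^6 N/C

Choose a coaxial cylinder of radius r = 43.1 mm (arbitrary length L) as the Gaussian surface (between the conductors, 25.5 mm < r < 58.2 mm).
The shell at 58.2 mm lies outside the Gaussian surface, so λ_enc = λ₁ = -2.58e-6 C/m.
By Gauss's law (flux through the curved wall only), E·2πrL = λ_enc L/ε₀.
E = |λ_enc|/(2πε₀r) = (2.58×10^-6)/(2π·8.85×10^-12·0.0431) = 1.08×10^6 N/C.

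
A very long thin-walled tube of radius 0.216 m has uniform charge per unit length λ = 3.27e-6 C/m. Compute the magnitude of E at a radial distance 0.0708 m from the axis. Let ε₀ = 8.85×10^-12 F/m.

|E| = 0 N/C

By cylindrical symmetry E is radial; use a coaxial Gaussian cylinder of radius 0.0708 m and length L (r < 0.216 m, inside the shell).
No charge is enclosed, so Gauss's law gives E·2πrL = 0 ⇒ E = 0.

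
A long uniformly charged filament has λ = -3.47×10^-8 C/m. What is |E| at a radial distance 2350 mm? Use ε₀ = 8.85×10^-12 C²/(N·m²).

|E| ≈ 266 V/m

By cylindrical symmetry E is radial; use a coaxial Gaussian cylinder of radius 2350 mm and length L.
Q_enc = λL, so λ_enc = -3.47×10^-8 C/m.
Applying ∮E·dA = Q_enc/ε₀ with the end caps contributing no flux:
E = |λ_enc|/(2πε₀r) = (3.47×10^-8)/(2π·8.85×10^-12·2.35) = 266 N/C.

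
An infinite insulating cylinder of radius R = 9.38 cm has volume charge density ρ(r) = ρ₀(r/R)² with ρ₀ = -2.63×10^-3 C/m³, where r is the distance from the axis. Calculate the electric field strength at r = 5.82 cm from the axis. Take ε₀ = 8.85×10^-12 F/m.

|E| ≈ 1.66e6 N/C

By cylindrical symmetry E is radial; use a coaxial Gaussian cylinder of radius 5.82 cm and length L (r < R).
λ_enc = ∫₀^r ρ(r')·2πr' dr' = (2πρ₀/R²)·r^4/4 = -5.387e-6 C/m.
By Gauss's law (flux through the curved wall only), E·2πrL = λ_enc L/ε₀.
E = |λ_enc|/(2πε₀r) = (5.387×10^-6)/(2π·8.85×10^-12·0.0582) = 1.66e6 N/C.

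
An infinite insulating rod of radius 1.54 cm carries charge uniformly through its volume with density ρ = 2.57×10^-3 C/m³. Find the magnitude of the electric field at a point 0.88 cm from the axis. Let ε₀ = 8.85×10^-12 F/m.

By cylindrical symmetry E is radial; use a coaxial Gaussian cylinder of radius 0.88 cm and length L (r < R).
Enclosed charge per unit length: λ_enc = ρ·πr² = (2.57e-3)π(0.0088)² = 6.252e-7 C/m.
By Gauss's law (flux through the curved wall only), E·2πrL = λ_enc L/ε₀.
E = |λ_enc|/(2πε₀r) = (6.252×10^-7)/(2π·8.85×10^-12·0.0088) = 1.28e6 N/C.

E = 1.28×10^6 V/m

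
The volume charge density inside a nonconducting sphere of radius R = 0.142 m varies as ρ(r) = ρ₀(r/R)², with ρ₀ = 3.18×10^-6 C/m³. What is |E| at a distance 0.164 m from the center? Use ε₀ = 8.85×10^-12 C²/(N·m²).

By spherical symmetry E is radial; choose a Gaussian sphere of radius r = 0.164 m (r > R, all charge enclosed).
Q_enc = 4π ∫₀^R ρ₀(r'/R)^2 r'² dr' = 4πρ₀R³/5 = 2.288×10^-8 C.
Since E is radial and uniform over the Gaussian sphere, Φ = E·4πr² = Q_enc/ε₀.
E = |Q_enc|/(4πε₀r²) = (2.288e-8)/(4π·8.85×10^-12·(0.164)²) = 7.65e3 N/C.

|E| ≈ 7.65e3 N/C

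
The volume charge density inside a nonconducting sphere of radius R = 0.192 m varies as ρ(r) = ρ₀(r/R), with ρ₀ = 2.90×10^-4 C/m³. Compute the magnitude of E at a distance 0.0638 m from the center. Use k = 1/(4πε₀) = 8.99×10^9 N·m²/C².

|E| ≈ 1.74e5 N/C

Symmetry ⇒ E = E(r) r̂. Gaussian sphere of radius r = 0.0638 m (r < R).
Q_enc = ∫₀^r ρ(r')·4πr'² dr' = (4πρ₀/R) ∫₀^r r'^3 dr' = 4πρ₀ r^4/(4·R) = 7.862×10^-8 C.
Applying ∮E·dA = Q_enc/ε₀ with Φ = E(4πr²):
E = k|Q_enc|/r² = (8.99×10^9)(7.862e-8)/(0.0638)² = 1.74×10^5 N/C.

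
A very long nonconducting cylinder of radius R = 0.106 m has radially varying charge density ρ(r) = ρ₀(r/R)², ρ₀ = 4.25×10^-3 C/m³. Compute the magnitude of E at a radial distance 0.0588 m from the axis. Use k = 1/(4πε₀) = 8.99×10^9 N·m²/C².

Take a coaxial cylindrical Gaussian surface of radius r = 0.0588 m and length L (r < R).
λ_enc = ∫₀^r ρ(r')·2πr' dr' = (2πρ₀/R²)·r^4/4 = 7.102×10^-6 C/m.
By Gauss's law (flux through the curved wall only), E·2πrL = λ_enc L/ε₀.
E = 2k|λ_enc|/r = 2(8.99×10^9)(7.102e-6)/(0.0588) = 2.17e6 N/C.

2.17×10^6 N/C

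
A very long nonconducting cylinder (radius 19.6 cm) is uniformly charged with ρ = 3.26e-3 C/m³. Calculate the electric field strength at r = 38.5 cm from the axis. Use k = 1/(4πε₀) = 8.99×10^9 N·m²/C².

Coaxial Gaussian cylinder, radius r = 38.5 cm, length L (r > 19.6 cm, full cross-section enclosed).
λ_enc = ρ·πR² = (3.26×10^-3)π(0.196)² = 3.934e-4 C/m.
Applying ∮E·dA = Q_enc/ε₀ with the end caps contributing no flux:
E = 2k|λ_enc|/r = 2(8.99×10^9)(3.934×10^-4)/(0.385) = 1.84e7 N/C.

|E| = 1.84×10^7 N/C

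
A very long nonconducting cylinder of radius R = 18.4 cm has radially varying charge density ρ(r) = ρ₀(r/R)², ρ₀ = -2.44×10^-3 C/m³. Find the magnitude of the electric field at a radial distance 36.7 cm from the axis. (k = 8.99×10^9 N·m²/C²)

|E| ≈ 6.36×10^6 N/C

By cylindrical symmetry E is radial; use a coaxial Gaussian cylinder of radius 36.7 cm and length L (r > R, full charge per length enclosed).
λ_enc = 2π ∫₀^R ρ₀(r'/R)^2 r' dr' = 2πρ₀R²/4 = -1.298×10^-4 C/m.
Gauss's law: E·2πrL = λ_enc L/ε₀.
E = 2k|λ_enc|/r = 2(8.99×10^9)(1.298×10^-4)/(0.367) = 6.36e6 N/C.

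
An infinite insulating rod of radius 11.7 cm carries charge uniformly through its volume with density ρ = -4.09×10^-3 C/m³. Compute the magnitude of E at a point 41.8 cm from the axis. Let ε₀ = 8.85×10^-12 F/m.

Coaxial Gaussian cylinder, radius r = 41.8 cm, length L (r > 11.7 cm, full cross-section enclosed).
λ_enc = ρ·πR² = (-4.09×10^-3)π(0.117)² = -1.759×10^-4 C/m.
Applying ∮E·dA = Q_enc/ε₀ with the end caps contributing no flux:
E = |λ_enc|/(2πε₀r) = (1.759×10^-4)/(2π·8.85×10^-12·0.418) = 7.57×10^6 N/C.

|E| = 7.57e6 N/C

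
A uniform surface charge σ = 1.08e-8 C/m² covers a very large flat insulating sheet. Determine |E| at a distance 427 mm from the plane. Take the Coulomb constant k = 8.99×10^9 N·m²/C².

E ≈ 610 N/C

The symmetry is planar: E is normal to the sheet and the same magnitude on both sides. Take a pillbox straddling the sheet with end-cap area A.
Flux Φ = 2EA and Q_enc = σA, so 2EA = σA/ε₀ ⇒ E = |σ|/(2ε₀), independent of distance.
E = 2πk|σ| = 2π(8.99×10^9)(1.08×10^-8) = 610 N/C.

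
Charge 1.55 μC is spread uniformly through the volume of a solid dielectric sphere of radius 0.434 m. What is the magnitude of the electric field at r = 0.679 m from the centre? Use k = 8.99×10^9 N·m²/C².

3.02×10^4 N/C

By spherical symmetry E is radial; choose a Gaussian sphere of radius r = 0.679 m (r > R, so the entire charge is enclosed).
Q_enc = 1.55 μC = 1.55e-6 C.
By Gauss's law, ∮E·dA = E·4πr² = Q_enc/ε₀.
E = k|Q_enc|/r² = (8.99×10^9)(1.55×10^-6)/(0.679)² = 3.02×10^4 N/C.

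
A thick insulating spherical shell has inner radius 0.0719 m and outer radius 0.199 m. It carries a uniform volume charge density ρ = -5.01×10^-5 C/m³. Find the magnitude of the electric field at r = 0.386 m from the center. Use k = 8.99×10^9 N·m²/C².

By spherical symmetry E is radial; choose a Gaussian sphere of radius r = 0.386 m (r > 0.199 m, enclosing the whole shell).
Q_enc = ρ·(4π/3)(b³ − a³) = (-5.01×10^-5)·(4π/3)·((0.199)³ − (0.0719)³) = -1.576×10^-6 C.
By Gauss's law, ∮E·dA = E·4πr² = Q_enc/ε₀.
E = k|Q_enc|/r² = (8.99×10^9)(1.576×10^-6)/(0.386)² = 9.51×10^4 N/C.

|E| = 9.51e4 N/C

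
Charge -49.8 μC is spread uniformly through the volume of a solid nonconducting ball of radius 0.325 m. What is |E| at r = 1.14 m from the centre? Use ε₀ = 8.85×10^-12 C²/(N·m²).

E = 3.45×10^5 V/m

Take a concentric spherical Gaussian surface of radius r = 1.14 m (r > R, so the entire charge is enclosed).
Q_enc = -49.8 μC = -4.98×10^-5 C.
Gauss's law: E·4πr² = Q_enc/ε₀.
E = |Q_enc|/(4πε₀r²) = (4.98×10^-5)/(4π·8.85×10^-12·(1.14)²) = 3.45×10^5 N/C.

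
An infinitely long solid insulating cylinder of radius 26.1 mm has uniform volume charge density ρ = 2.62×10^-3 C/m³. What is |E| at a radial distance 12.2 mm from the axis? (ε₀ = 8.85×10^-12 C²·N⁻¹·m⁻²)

1.81e6 V/m

Choose a coaxial cylinder of radius r = 12.2 mm (arbitrary length L) as the Gaussian surface (r < R).
Enclosed charge per unit length: λ_enc = ρ·πr² = (2.62e-3)π(0.0122)² = 1.225×10^-6 C/m.
Applying ∮E·dA = Q_enc/ε₀ with the end caps contributing no flux:
E = |λ_enc|/(2πε₀r) = (1.225e-6)/(2π·8.85×10^-12·0.0122) = 1.81×10^6 N/C.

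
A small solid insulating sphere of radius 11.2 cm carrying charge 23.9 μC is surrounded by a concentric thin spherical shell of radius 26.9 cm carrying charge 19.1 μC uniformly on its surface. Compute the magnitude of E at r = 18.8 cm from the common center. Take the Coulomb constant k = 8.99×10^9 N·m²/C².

E ≈ 6.08e6 V/m

By spherical symmetry E is radial; choose a Gaussian sphere of radius r = 18.8 cm (between the bodies, 11.2 cm < r < 26.9 cm).
Only the inner charge is enclosed; the outer shell contributes nothing inside itself. Q_enc = 23.9 μC = 2.39e-5 C.
Since E is radial and uniform over the Gaussian sphere, Φ = E·4πr² = Q_enc/ε₀.
E = k|Q_enc|/r² = (8.99×10^9)(2.39×10^-5)/(0.188)² = 6.08×10^6 N/C.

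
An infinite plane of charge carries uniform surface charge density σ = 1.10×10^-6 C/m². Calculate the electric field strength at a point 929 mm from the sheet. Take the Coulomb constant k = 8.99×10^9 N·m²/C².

E ≈ 6.21×10^4 N/C

By planar symmetry E is perpendicular to the sheet and uniform; use a Gaussian pillbox with flat faces of area A on each side of the sheet.
Only the two end caps contribute flux: Φ = 2EA. With Q_enc = σA, Gauss's law gives E = |σ|/(2ε₀).
E = 2πk|σ| = 2π(8.99×10^9)(1.10×10^-6) = 6.21e4 N/C.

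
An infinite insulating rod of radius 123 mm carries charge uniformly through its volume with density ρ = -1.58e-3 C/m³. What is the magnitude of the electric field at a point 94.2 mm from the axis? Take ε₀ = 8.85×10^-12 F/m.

Choose a coaxial cylinder of radius r = 94.2 mm (arbitrary length L) as the Gaussian surface (r < R).
Charge inside radius r per length L is ρ·πr²·L, so λ_enc = ρπr² = -4.405e-5 C/m.
By Gauss's law (flux through the curved wall only), E·2πrL = λ_enc L/ε₀.
E = |λ_enc|/(2πε₀r) = (4.405×10^-5)/(2π·8.85×10^-12·0.0942) = 8.41e6 N/C.

E = 8.41×10^6 V/m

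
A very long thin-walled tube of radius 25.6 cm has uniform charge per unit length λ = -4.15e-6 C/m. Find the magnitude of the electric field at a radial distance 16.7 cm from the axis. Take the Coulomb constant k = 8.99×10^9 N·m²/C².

E = 0

Coaxial Gaussian cylinder, radius r = 16.7 cm, length L (r < 25.6 cm, inside the shell).
All the surface charge lies outside this cylinder: Q_enc = 0, hence E = 0.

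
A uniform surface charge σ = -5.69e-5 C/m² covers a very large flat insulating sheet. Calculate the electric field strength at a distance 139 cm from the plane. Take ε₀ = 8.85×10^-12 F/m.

E ≈ 3.21e6 N/C

Choose a cylindrical pillbox piercing the sheet, end faces (area A) parallel to it.
Only the two end caps contribute flux: Φ = 2EA. With Q_enc = σA, Gauss's law gives E = |σ|/(2ε₀).
E = |σ|/(2ε₀) = (5.69×10^-5)/(2·8.85×10^-12) = 3.21×10^6 N/C.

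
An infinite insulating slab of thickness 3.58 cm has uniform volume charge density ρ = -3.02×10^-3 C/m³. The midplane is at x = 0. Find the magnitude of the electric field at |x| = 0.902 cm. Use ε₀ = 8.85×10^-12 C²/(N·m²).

By symmetry E is perpendicular to the slab. A Gaussian pillbox from −0.902 cm to +0.902 cm (face area A) lies entirely within the slab.
Q_enc = ρ·(2x)·A and flux = 2EA, so 2EA = 2ρxA/ε₀ ⇒ E = |ρ|x/ε₀.
E = (3.02e-3)(0.00902)/(8.85×10^-12) = 3.08e6 N/C.

|E| = 3.08×10^6 V/m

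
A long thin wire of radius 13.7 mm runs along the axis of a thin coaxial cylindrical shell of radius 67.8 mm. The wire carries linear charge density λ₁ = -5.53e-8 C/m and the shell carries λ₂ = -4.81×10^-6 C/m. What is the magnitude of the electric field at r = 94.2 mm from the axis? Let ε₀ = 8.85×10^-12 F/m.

|E| ≈ 9.29e5 V/m

Coaxial Gaussian cylinder, radius r = 94.2 mm, length L (r > 67.8 mm, enclosing both).
λ_enc = λ₁ + λ₂ = (-5.53×10^-8) + (-4.81e-6) = -4.865×10^-6 C/m.
Gauss's law: E·2πrL = λ_enc L/ε₀.
E = |λ_enc|/(2πε₀r) = (4.865×10^-6)/(2π·8.85×10^-12·0.0942) = 9.29×10^5 N/C.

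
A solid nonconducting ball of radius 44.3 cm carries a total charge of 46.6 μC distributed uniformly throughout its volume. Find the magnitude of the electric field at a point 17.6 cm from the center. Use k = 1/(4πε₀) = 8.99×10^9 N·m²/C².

Use a concentric Gaussian sphere at r = 17.6 cm (r < R).
Only the charge within r is enclosed: Q_enc = Q·(r/R)³ = (46.6 μC)·(17.6 cm/44.3 cm)³ = 2.922×10^-6 C.
Applying ∮E·dA = Q_enc/ε₀ with Φ = E(4πr²):
E = k|Q_enc|/r² = (8.99×10^9)(2.922×10^-6)/(0.176)² = 8.48×10^5 N/C.

|E| = 8.48×10^5 V/m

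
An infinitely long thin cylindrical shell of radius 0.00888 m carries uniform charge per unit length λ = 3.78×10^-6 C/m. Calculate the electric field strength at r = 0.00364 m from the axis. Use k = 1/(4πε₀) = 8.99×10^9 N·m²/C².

E = 0 (no enclosed charge)

Choose a coaxial cylinder of radius r = 0.00364 m (arbitrary length L) as the Gaussian surface (r < 0.00888 m, inside the shell).
No charge is enclosed, so Gauss's law gives E·2πrL = 0 ⇒ E = 0.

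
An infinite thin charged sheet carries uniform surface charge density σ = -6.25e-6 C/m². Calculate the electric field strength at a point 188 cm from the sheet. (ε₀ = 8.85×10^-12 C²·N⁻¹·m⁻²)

Choose a cylindrical pillbox piercing the sheet, end faces (area A) parallel to it.
Flux Φ = 2EA and Q_enc = σA, so 2EA = σA/ε₀ ⇒ E = |σ|/(2ε₀), independent of distance.
E = |σ|/(2ε₀) = (6.25×10^-6)/(2·8.85×10^-12) = 3.53×10^5 N/C.

E ≈ 3.53×10^5 V/m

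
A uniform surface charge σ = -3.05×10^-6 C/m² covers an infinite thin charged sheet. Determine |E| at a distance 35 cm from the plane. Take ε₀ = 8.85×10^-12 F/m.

E ≈ 1.72e5 N/C

The symmetry is planar: E is normal to the sheet and the same magnitude on both sides. Take a pillbox straddling the sheet with end-cap area A.
Only the two end caps contribute flux: Φ = 2EA. With Q_enc = σA, Gauss's law gives E = |σ|/(2ε₀).
E = |σ|/(2ε₀) = (3.05×10^-6)/(2·8.85×10^-12) = 1.72e5 N/C.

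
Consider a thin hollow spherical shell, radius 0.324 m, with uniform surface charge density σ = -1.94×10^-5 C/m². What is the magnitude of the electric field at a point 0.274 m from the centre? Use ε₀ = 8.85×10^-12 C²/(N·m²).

E = 0

Symmetry ⇒ E = E(r) r̂. Gaussian sphere of radius r = 0.274 m (inside the shell, r < 0.324 m).
No charge lies within this surface, so Q_enc = 0 and Gauss's law gives E·4πr² = 0 ⇒ E = 0.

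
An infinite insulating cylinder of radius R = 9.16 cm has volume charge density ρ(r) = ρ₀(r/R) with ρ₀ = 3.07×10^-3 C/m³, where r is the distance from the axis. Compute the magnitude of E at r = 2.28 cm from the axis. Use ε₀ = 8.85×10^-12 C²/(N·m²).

Coaxial Gaussian cylinder, radius r = 2.28 cm, length L (r < R).
Integrating ρ over the cross-section to radius r: λ_enc = (2πρ₀/R) ∫₀^r r'^2 dr' = 2πρ₀ r^3/(3·R) = 8.32×10^-7 C/m.
Since E is radial and uniform over the curved surface, Φ = E·2πrL = Q_enc/ε₀ = λ_enc L/ε₀.
E = |λ_enc|/(2πε₀r) = (8.32×10^-7)/(2π·8.85×10^-12·0.0228) = 6.56×10^5 N/C.

E = 6.56×10^5 V/m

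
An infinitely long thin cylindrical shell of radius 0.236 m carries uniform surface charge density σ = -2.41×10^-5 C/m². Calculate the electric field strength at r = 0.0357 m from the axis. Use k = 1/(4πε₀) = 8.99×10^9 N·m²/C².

E = 0

Coaxial Gaussian cylinder, radius r = 0.0357 m, length L (r < 0.236 m, inside the shell).
No charge is enclosed, so Gauss's law gives E·2πrL = 0 ⇒ E = 0.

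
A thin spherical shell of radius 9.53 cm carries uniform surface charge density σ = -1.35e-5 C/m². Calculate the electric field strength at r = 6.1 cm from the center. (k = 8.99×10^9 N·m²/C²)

E = 0

Take a concentric spherical Gaussian surface of radius r = 6.1 cm (inside the shell, r < 9.53 cm).
No charge lies within this surface, so Q_enc = 0 and Gauss's law gives E·4πr² = 0 ⇒ E = 0.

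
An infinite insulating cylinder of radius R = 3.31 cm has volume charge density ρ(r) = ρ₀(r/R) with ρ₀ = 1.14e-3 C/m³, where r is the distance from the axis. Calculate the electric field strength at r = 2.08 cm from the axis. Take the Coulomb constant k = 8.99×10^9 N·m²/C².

By cylindrical symmetry E is radial; use a coaxial Gaussian cylinder of radius 2.08 cm and length L (r < R).
Integrating ρ over the cross-section to radius r: λ_enc = (2πρ₀/R) ∫₀^r r'^2 dr' = 2πρ₀ r^3/(3·R) = 6.491e-7 C/m.
Since E is radial and uniform over the curved surface, Φ = E·2πrL = Q_enc/ε₀ = λ_enc L/ε₀.
E = 2k|λ_enc|/r = 2(8.99×10^9)(6.491×10^-7)/(0.0208) = 5.61×10^5 N/C.

|E| = 5.61e5 N/C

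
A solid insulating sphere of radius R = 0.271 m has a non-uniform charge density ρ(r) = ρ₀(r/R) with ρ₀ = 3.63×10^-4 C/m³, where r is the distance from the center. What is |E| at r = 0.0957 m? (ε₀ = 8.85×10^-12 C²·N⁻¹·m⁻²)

|E| = 3.47e5 N/C

Symmetry ⇒ E = E(r) r̂. Gaussian sphere of radius r = 0.0957 m (r < R).
Integrate the density: Q_enc = 4π ∫₀^r ρ₀(r'/R)^1 r'² dr' = 4πρ₀ r^4/(4·R) = 3.53e-7 C.
Since E is radial and uniform over the Gaussian sphere, Φ = E·4πr² = Q_enc/ε₀.
E = |Q_enc|/(4πε₀r²) = (3.53×10^-7)/(4π·8.85×10^-12·(0.0957)²) = 3.47e5 N/C.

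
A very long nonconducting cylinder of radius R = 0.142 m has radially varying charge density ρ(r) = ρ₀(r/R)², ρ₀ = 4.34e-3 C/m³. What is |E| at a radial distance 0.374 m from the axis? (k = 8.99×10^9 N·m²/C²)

Choose a coaxial cylinder of radius r = 0.374 m (arbitrary length L) as the Gaussian surface (r > R, full charge per length enclosed).
λ_enc = 2π ∫₀^R ρ₀(r'/R)^2 r' dr' = 2πρ₀R²/4 = 1.375×10^-4 C/m.
Since E is radial and uniform over the curved surface, Φ = E·2πrL = Q_enc/ε₀ = λ_enc L/ε₀.
E = 2k|λ_enc|/r = 2(8.99×10^9)(1.375×10^-4)/(0.374) = 6.61×10^6 N/C.

E = 6.61×10^6 V/m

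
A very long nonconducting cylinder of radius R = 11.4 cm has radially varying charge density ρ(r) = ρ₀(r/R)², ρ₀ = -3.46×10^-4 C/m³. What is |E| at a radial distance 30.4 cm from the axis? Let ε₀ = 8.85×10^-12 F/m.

Take a coaxial cylindrical Gaussian surface of radius r = 30.4 cm and length L (r > R, full charge per length enclosed).
λ_enc = 2π ∫₀^R ρ₀(r'/R)^2 r' dr' = 2πρ₀R²/4 = -7.063×10^-6 C/m.
Since E is radial and uniform over the curved surface, Φ = E·2πrL = Q_enc/ε₀ = λ_enc L/ε₀.
E = |λ_enc|/(2πε₀r) = (7.063×10^-6)/(2π·8.85×10^-12·0.304) = 4.18×10^5 N/C.

|E| ≈ 4.18×10^5 N/C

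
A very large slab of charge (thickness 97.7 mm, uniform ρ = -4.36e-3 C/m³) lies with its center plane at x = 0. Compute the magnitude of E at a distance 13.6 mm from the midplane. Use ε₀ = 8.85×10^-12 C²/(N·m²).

By symmetry E is perpendicular to the slab. A Gaussian pillbox from −13.6 mm to +13.6 mm (face area A) lies entirely within the slab.
Q_enc = ρ·(2x)·A and flux = 2EA, so 2EA = 2ρxA/ε₀ ⇒ E = |ρ|x/ε₀.
E = (4.36e-3)(0.0136)/(8.85×10^-12) = 6.70e6 N/C.

E = 6.70×10^6 N/C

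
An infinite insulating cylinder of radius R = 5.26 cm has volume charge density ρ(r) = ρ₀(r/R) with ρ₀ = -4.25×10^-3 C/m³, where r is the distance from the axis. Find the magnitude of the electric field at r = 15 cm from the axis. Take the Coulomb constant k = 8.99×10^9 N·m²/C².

By cylindrical symmetry E is radial; use a coaxial Gaussian cylinder of radius 15 cm and length L (r > R, full charge per length enclosed).
λ_enc = 2π ∫₀^R ρ₀(r'/R)^1 r' dr' = 2πρ₀R²/3 = -2.463×10^-5 C/m.
Applying ∮E·dA = Q_enc/ε₀ with the end caps contributing no flux:
E = 2k|λ_enc|/r = 2(8.99×10^9)(2.463×10^-5)/(0.15) = 2.95e6 N/C.

E ≈ 2.95×10^6 N/C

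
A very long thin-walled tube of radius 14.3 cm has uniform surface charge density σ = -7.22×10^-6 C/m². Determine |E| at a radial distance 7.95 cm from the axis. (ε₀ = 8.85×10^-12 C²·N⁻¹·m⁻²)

E = 0 (no enclosed charge)

Choose a coaxial cylinder of radius r = 7.95 cm (arbitrary length L) as the Gaussian surface (r < 14.3 cm, inside the shell).
No charge is enclosed, so Gauss's law gives E·2πrL = 0 ⇒ E = 0.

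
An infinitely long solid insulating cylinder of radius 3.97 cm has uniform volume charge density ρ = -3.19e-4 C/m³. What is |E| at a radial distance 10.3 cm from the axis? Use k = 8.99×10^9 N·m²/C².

Choose a coaxial cylinder of radius r = 10.3 cm (arbitrary length L) as the Gaussian surface (r > 3.97 cm, full cross-section enclosed).
λ_enc = ρ·πR² = (-3.19×10^-4)π(0.0397)² = -1.58e-6 C/m.
Applying ∮E·dA = Q_enc/ε₀ with the end caps contributing no flux:
E = 2k|λ_enc|/r = 2(8.99×10^9)(1.58×10^-6)/(0.103) = 2.76×10^5 N/C.

|E| = 2.76e5 N/C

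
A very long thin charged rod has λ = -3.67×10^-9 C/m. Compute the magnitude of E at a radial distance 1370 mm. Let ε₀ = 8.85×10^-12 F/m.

|E| = 48.2 N/C

By cylindrical symmetry E is radial; use a coaxial Gaussian cylinder of radius 1370 mm and length L.
Q_enc = λL, so λ_enc = -3.67e-9 C/m.
By Gauss's law (flux through the curved wall only), E·2πrL = λ_enc L/ε₀.
E = |λ_enc|/(2πε₀r) = (3.67×10^-9)/(2π·8.85×10^-12·1.37) = 48.2 N/C.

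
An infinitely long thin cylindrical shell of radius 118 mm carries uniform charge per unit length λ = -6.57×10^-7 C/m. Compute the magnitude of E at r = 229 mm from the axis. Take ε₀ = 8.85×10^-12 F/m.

Choose a coaxial cylinder of radius r = 229 mm (arbitrary length L) as the Gaussian surface (r > 118 mm).
The full line charge is enclosed: λ_enc = -6.57×10^-7 C/m.
Applying ∮E·dA = Q_enc/ε₀ with the end caps contributing no flux:
E = |λ_enc|/(2πε₀r) = (6.57×10^-7)/(2π·8.85×10^-12·0.229) = 5.16e4 N/C.

|E| ≈ 5.16×10^4 V/m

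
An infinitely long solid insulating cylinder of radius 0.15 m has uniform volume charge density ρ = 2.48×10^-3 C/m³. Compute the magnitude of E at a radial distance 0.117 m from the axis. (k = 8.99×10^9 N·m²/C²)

|E| ≈ 1.64×10^7 V/m

Coaxial Gaussian cylinder, radius r = 0.117 m, length L (r < R).
Charge inside radius r per length L is ρ·πr²·L, so λ_enc = ρπr² = 1.067×10^-4 C/m.
Since E is radial and uniform over the curved surface, Φ = E·2πrL = Q_enc/ε₀ = λ_enc L/ε₀.
E = 2k|λ_enc|/r = 2(8.99×10^9)(1.067×10^-4)/(0.117) = 1.64×10^7 N/C.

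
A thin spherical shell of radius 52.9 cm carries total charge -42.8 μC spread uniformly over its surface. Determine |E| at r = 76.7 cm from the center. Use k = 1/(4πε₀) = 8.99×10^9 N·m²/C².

6.54e5 V/m

By spherical symmetry E is radial; choose a Gaussian sphere of radius r = 76.7 cm (r > 52.9 cm).
The entire shell is enclosed: Q_enc = -4.28e-5 C.
By Gauss's law, ∮E·dA = E·4πr² = Q_enc/ε₀.
E = k|Q_enc|/r² = (8.99×10^9)(4.28×10^-5)/(0.767)² = 6.54×10^5 N/C.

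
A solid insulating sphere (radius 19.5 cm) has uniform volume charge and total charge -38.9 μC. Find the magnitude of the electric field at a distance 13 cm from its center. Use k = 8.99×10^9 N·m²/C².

E = 6.13e6 N/C

Take a concentric spherical Gaussian surface of radius r = 13 cm (r < R).
Only the charge within r is enclosed: Q_enc = Q·(r/R)³ = (-38.9 μC)·(13 cm/19.5 cm)³ = -1.153e-5 C.
By Gauss's law, ∮E·dA = E·4πr² = Q_enc/ε₀.
E = k|Q_enc|/r² = (8.99×10^9)(1.153×10^-5)/(0.13)² = 6.13×10^6 N/C.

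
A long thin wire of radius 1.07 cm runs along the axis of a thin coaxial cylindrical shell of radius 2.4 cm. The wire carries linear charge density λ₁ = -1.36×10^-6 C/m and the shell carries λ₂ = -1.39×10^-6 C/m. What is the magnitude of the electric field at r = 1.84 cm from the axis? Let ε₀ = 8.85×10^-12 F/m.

1.33×10^6 V/m

Choose a coaxial cylinder of radius r = 1.84 cm (arbitrary length L) as the Gaussian surface (between the conductors, 1.07 cm < r < 2.4 cm).
Only the inner wire is enclosed; the outer shell contributes nothing inside itself. λ_enc = λ₁ = -1.36×10^-6 C/m.
By Gauss's law (flux through the curved wall only), E·2πrL = λ_enc L/ε₀.
E = |λ_enc|/(2πε₀r) = (1.36×10^-6)/(2π·8.85×10^-12·0.0184) = 1.33×10^6 N/C.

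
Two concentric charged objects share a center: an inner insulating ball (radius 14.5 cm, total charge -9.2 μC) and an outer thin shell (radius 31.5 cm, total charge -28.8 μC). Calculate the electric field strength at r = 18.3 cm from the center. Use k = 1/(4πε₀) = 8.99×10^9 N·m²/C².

Symmetry ⇒ E = E(r) r̂. Gaussian sphere of radius r = 18.3 cm (between the bodies, 14.5 cm < r < 31.5 cm).
Only the inner charge is enclosed; the outer shell contributes nothing inside itself. Q_enc = -9.2 μC = -9.20×10^-6 C.
Gauss's law: E·4πr² = Q_enc/ε₀.
E = k|Q_enc|/r² = (8.99×10^9)(9.20×10^-6)/(0.183)² = 2.47e6 N/C.

E = 2.47×10^6 V/m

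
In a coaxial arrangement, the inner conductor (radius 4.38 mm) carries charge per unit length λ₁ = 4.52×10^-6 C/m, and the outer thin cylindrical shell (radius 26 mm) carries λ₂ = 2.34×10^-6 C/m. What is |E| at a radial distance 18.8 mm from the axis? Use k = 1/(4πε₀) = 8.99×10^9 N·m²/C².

Choose a coaxial cylinder of radius r = 18.8 mm (arbitrary length L) as the Gaussian surface (between the conductors, 4.38 mm < r < 26 mm).
The shell at 26 mm lies outside the Gaussian surface, so λ_enc = λ₁ = 4.52×10^-6 C/m.
By Gauss's law (flux through the curved wall only), E·2πrL = λ_enc L/ε₀.
E = 2k|λ_enc|/r = 2(8.99×10^9)(4.52×10^-6)/(0.0188) = 4.32×10^6 N/C.

E ≈ 4.32e6 N/C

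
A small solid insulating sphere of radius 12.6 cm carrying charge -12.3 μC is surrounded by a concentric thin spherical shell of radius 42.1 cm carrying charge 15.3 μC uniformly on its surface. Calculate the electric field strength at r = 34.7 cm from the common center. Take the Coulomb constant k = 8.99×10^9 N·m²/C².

Symmetry ⇒ E = E(r) r̂. Gaussian sphere of radius r = 34.7 cm (between the bodies, 12.6 cm < r < 42.1 cm).
Only the inner charge is enclosed; the outer shell contributes nothing inside itself. Q_enc = -12.3 μC = -1.23×10^-5 C.
Since E is radial and uniform over the Gaussian sphere, Φ = E·4πr² = Q_enc/ε₀.
E = k|Q_enc|/r² = (8.99×10^9)(1.23e-5)/(0.347)² = 9.18e5 N/C.

E = 9.18e5 N/C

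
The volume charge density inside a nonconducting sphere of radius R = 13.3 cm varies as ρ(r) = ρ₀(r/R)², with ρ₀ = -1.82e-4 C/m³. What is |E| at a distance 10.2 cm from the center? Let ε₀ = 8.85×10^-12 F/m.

2.47×10^5 N/C

Use a concentric Gaussian sphere at r = 10.2 cm (r < R).
Q_enc = ∫₀^r ρ(r')·4πr'² dr' = (4πρ₀/R²) ∫₀^r r'^4 dr' = 4πρ₀ r^5/(5·R²) = -2.855×10^-7 C.
Gauss's law: E·4πr² = Q_enc/ε₀.
E = |Q_enc|/(4πε₀r²) = (2.855×10^-7)/(4π·8.85×10^-12·(0.102)²) = 2.47e5 N/C.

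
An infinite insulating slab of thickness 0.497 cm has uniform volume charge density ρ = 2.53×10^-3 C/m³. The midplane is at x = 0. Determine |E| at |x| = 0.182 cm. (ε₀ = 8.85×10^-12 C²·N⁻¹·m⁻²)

5.20×10^5 N/C

By symmetry E is perpendicular to the slab. A Gaussian pillbox from −0.182 cm to +0.182 cm (face area A) lies entirely within the slab.
Q_enc = ρ·(2x)·A and flux = 2EA, so 2EA = 2ρxA/ε₀ ⇒ E = |ρ|x/ε₀.
E = (2.53e-3)(0.00182)/(8.85×10^-12) = 5.20×10^5 N/C.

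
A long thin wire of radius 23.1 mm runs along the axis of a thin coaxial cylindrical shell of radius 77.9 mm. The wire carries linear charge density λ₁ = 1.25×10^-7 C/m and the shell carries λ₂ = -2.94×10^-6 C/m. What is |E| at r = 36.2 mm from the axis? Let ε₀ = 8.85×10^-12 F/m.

Choose a coaxial cylinder of radius r = 36.2 mm (arbitrary length L) as the Gaussian surface (between the conductors, 23.1 mm < r < 77.9 mm).
Only the inner wire is enclosed; the outer shell contributes nothing inside itself. λ_enc = λ₁ = 1.25×10^-7 C/m.
Applying ∮E·dA = Q_enc/ε₀ with the end caps contributing no flux:
E = |λ_enc|/(2πε₀r) = (1.25×10^-7)/(2π·8.85×10^-12·0.0362) = 6.21×10^4 N/C.

E = 6.21×10^4 V/m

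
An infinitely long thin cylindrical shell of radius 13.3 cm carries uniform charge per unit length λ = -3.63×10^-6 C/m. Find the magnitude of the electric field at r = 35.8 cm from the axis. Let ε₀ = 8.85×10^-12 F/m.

E ≈ 1.82e5 N/C

Coaxial Gaussian cylinder, radius r = 35.8 cm, length L (r > 13.3 cm).
The full line charge is enclosed: λ_enc = -3.63e-6 C/m.
Since E is radial and uniform over the curved surface, Φ = E·2πrL = Q_enc/ε₀ = λ_enc L/ε₀.
E = |λ_enc|/(2πε₀r) = (3.63×10^-6)/(2π·8.85×10^-12·0.358) = 1.82e5 N/C.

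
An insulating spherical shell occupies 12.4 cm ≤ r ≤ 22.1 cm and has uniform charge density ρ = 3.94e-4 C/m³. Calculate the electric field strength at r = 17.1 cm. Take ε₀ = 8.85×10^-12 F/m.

Take a concentric spherical Gaussian surface of radius r = 17.1 cm (within the shell material, 12.4 cm < r < 22.1 cm).
Enclosed charge is the volume from a to r: Q_enc = (4π/3)ρ(r³ − a³) = 5.106e-6 C.
Since E is radial and uniform over the Gaussian sphere, Φ = E·4πr² = Q_enc/ε₀.
E = |Q_enc|/(4πε₀r²) = (5.106×10^-6)/(4π·8.85×10^-12·(0.171)²) = 1.57×10^6 N/C.

E = 1.57×10^6 V/m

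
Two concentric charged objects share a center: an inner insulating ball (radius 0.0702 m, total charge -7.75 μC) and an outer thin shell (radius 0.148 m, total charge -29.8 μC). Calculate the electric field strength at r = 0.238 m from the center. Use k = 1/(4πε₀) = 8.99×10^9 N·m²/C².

E = 5.96×10^6 V/m

Use a concentric Gaussian sphere at r = 0.238 m (r > 0.148 m, enclosing both).
Q_enc = (-7.75 μC) + (-29.8 μC) = -3.755e-5 C.
Applying ∮E·dA = Q_enc/ε₀ with Φ = E(4πr²):
E = k|Q_enc|/r² = (8.99×10^9)(3.755×10^-5)/(0.238)² = 5.96×10^6 N/C.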